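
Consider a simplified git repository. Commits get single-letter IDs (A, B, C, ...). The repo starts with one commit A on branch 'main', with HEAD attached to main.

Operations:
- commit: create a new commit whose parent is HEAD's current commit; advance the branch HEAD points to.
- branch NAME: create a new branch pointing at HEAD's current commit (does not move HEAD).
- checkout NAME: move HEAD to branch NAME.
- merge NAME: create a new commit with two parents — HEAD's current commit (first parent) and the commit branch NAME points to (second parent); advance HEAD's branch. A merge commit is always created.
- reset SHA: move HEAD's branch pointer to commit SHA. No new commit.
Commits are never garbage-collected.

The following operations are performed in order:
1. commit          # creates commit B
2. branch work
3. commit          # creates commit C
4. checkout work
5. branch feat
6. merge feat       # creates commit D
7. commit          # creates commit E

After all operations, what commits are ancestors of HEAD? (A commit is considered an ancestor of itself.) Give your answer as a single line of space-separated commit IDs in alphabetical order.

Answer: A B D E

Derivation:
After op 1 (commit): HEAD=main@B [main=B]
After op 2 (branch): HEAD=main@B [main=B work=B]
After op 3 (commit): HEAD=main@C [main=C work=B]
After op 4 (checkout): HEAD=work@B [main=C work=B]
After op 5 (branch): HEAD=work@B [feat=B main=C work=B]
After op 6 (merge): HEAD=work@D [feat=B main=C work=D]
After op 7 (commit): HEAD=work@E [feat=B main=C work=E]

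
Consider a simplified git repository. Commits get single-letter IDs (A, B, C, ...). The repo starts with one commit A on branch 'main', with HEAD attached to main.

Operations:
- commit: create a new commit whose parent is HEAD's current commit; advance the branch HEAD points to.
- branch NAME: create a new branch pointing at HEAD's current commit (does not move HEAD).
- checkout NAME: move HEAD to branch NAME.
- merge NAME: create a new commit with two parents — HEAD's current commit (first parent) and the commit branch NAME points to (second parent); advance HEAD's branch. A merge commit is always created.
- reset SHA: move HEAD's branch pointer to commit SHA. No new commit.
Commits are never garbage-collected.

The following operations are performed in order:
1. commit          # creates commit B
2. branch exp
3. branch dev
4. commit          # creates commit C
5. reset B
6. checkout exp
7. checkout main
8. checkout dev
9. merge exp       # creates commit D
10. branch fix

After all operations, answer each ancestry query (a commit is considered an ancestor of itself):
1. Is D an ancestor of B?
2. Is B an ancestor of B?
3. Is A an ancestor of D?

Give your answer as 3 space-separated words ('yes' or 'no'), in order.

Answer: no yes yes

Derivation:
After op 1 (commit): HEAD=main@B [main=B]
After op 2 (branch): HEAD=main@B [exp=B main=B]
After op 3 (branch): HEAD=main@B [dev=B exp=B main=B]
After op 4 (commit): HEAD=main@C [dev=B exp=B main=C]
After op 5 (reset): HEAD=main@B [dev=B exp=B main=B]
After op 6 (checkout): HEAD=exp@B [dev=B exp=B main=B]
After op 7 (checkout): HEAD=main@B [dev=B exp=B main=B]
After op 8 (checkout): HEAD=dev@B [dev=B exp=B main=B]
After op 9 (merge): HEAD=dev@D [dev=D exp=B main=B]
After op 10 (branch): HEAD=dev@D [dev=D exp=B fix=D main=B]
ancestors(B) = {A,B}; D in? no
ancestors(B) = {A,B}; B in? yes
ancestors(D) = {A,B,D}; A in? yes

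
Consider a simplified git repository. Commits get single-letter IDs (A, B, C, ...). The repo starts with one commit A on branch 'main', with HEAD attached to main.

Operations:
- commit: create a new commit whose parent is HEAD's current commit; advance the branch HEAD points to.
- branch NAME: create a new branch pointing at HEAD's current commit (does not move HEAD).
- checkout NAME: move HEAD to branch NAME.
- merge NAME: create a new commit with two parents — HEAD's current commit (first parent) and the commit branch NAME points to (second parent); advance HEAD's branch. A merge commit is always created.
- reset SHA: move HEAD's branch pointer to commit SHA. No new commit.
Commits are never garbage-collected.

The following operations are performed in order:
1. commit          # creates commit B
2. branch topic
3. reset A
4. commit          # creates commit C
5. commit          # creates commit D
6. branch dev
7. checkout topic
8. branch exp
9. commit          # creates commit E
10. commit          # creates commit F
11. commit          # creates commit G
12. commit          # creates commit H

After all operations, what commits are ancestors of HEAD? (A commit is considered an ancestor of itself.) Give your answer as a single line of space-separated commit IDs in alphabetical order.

After op 1 (commit): HEAD=main@B [main=B]
After op 2 (branch): HEAD=main@B [main=B topic=B]
After op 3 (reset): HEAD=main@A [main=A topic=B]
After op 4 (commit): HEAD=main@C [main=C topic=B]
After op 5 (commit): HEAD=main@D [main=D topic=B]
After op 6 (branch): HEAD=main@D [dev=D main=D topic=B]
After op 7 (checkout): HEAD=topic@B [dev=D main=D topic=B]
After op 8 (branch): HEAD=topic@B [dev=D exp=B main=D topic=B]
After op 9 (commit): HEAD=topic@E [dev=D exp=B main=D topic=E]
After op 10 (commit): HEAD=topic@F [dev=D exp=B main=D topic=F]
After op 11 (commit): HEAD=topic@G [dev=D exp=B main=D topic=G]
After op 12 (commit): HEAD=topic@H [dev=D exp=B main=D topic=H]

Answer: A B E F G H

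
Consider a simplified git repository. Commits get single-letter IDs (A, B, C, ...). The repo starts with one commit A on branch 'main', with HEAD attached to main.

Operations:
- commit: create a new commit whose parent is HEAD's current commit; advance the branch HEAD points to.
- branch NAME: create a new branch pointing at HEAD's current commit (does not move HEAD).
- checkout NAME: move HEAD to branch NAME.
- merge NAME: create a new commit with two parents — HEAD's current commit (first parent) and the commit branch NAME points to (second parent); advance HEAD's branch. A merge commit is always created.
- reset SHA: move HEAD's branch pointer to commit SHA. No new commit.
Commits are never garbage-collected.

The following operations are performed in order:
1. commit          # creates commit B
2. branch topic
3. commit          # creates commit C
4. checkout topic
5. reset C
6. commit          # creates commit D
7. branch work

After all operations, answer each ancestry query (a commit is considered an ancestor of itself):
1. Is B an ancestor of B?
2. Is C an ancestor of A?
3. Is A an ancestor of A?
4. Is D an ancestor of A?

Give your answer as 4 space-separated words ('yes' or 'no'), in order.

Answer: yes no yes no

Derivation:
After op 1 (commit): HEAD=main@B [main=B]
After op 2 (branch): HEAD=main@B [main=B topic=B]
After op 3 (commit): HEAD=main@C [main=C topic=B]
After op 4 (checkout): HEAD=topic@B [main=C topic=B]
After op 5 (reset): HEAD=topic@C [main=C topic=C]
After op 6 (commit): HEAD=topic@D [main=C topic=D]
After op 7 (branch): HEAD=topic@D [main=C topic=D work=D]
ancestors(B) = {A,B}; B in? yes
ancestors(A) = {A}; C in? no
ancestors(A) = {A}; A in? yes
ancestors(A) = {A}; D in? no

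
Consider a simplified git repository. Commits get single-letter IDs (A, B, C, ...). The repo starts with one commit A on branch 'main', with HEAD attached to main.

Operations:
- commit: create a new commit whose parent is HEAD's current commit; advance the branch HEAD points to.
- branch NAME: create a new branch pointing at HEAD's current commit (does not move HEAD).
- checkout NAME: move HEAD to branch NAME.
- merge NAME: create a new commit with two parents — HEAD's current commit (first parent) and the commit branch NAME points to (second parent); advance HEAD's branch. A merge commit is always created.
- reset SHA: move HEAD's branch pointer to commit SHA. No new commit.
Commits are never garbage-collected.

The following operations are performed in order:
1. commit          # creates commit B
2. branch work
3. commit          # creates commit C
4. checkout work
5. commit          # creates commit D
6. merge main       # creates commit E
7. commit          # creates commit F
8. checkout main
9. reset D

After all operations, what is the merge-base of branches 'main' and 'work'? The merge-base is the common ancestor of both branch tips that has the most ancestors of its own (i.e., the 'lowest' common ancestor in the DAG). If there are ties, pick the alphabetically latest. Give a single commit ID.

After op 1 (commit): HEAD=main@B [main=B]
After op 2 (branch): HEAD=main@B [main=B work=B]
After op 3 (commit): HEAD=main@C [main=C work=B]
After op 4 (checkout): HEAD=work@B [main=C work=B]
After op 5 (commit): HEAD=work@D [main=C work=D]
After op 6 (merge): HEAD=work@E [main=C work=E]
After op 7 (commit): HEAD=work@F [main=C work=F]
After op 8 (checkout): HEAD=main@C [main=C work=F]
After op 9 (reset): HEAD=main@D [main=D work=F]
ancestors(main=D): ['A', 'B', 'D']
ancestors(work=F): ['A', 'B', 'C', 'D', 'E', 'F']
common: ['A', 'B', 'D']

Answer: D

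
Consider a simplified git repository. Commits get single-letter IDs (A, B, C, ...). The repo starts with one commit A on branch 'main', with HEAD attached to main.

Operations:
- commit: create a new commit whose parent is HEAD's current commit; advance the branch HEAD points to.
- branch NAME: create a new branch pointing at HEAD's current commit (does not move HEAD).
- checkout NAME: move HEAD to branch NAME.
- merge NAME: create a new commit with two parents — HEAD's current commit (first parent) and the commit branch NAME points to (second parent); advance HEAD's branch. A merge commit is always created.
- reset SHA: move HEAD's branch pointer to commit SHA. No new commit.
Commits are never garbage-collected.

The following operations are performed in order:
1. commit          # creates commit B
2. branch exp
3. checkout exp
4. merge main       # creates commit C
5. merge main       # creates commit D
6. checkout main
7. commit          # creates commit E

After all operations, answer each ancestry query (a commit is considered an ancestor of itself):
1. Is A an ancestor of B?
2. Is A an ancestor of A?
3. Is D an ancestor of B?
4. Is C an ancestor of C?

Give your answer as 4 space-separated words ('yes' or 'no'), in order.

Answer: yes yes no yes

Derivation:
After op 1 (commit): HEAD=main@B [main=B]
After op 2 (branch): HEAD=main@B [exp=B main=B]
After op 3 (checkout): HEAD=exp@B [exp=B main=B]
After op 4 (merge): HEAD=exp@C [exp=C main=B]
After op 5 (merge): HEAD=exp@D [exp=D main=B]
After op 6 (checkout): HEAD=main@B [exp=D main=B]
After op 7 (commit): HEAD=main@E [exp=D main=E]
ancestors(B) = {A,B}; A in? yes
ancestors(A) = {A}; A in? yes
ancestors(B) = {A,B}; D in? no
ancestors(C) = {A,B,C}; C in? yes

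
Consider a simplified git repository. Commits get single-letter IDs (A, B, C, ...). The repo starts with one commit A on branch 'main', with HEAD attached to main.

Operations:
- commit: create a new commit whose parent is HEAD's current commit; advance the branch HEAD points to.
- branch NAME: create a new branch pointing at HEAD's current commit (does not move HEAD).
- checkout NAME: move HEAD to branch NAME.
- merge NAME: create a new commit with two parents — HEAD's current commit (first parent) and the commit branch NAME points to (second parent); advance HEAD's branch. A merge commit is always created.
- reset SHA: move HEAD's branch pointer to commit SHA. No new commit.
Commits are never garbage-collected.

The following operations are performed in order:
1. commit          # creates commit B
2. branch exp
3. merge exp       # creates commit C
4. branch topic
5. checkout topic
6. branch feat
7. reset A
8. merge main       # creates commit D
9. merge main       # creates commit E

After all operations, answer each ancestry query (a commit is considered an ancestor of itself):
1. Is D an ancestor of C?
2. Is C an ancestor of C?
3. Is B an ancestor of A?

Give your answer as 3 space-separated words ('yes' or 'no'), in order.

Answer: no yes no

Derivation:
After op 1 (commit): HEAD=main@B [main=B]
After op 2 (branch): HEAD=main@B [exp=B main=B]
After op 3 (merge): HEAD=main@C [exp=B main=C]
After op 4 (branch): HEAD=main@C [exp=B main=C topic=C]
After op 5 (checkout): HEAD=topic@C [exp=B main=C topic=C]
After op 6 (branch): HEAD=topic@C [exp=B feat=C main=C topic=C]
After op 7 (reset): HEAD=topic@A [exp=B feat=C main=C topic=A]
After op 8 (merge): HEAD=topic@D [exp=B feat=C main=C topic=D]
After op 9 (merge): HEAD=topic@E [exp=B feat=C main=C topic=E]
ancestors(C) = {A,B,C}; D in? no
ancestors(C) = {A,B,C}; C in? yes
ancestors(A) = {A}; B in? no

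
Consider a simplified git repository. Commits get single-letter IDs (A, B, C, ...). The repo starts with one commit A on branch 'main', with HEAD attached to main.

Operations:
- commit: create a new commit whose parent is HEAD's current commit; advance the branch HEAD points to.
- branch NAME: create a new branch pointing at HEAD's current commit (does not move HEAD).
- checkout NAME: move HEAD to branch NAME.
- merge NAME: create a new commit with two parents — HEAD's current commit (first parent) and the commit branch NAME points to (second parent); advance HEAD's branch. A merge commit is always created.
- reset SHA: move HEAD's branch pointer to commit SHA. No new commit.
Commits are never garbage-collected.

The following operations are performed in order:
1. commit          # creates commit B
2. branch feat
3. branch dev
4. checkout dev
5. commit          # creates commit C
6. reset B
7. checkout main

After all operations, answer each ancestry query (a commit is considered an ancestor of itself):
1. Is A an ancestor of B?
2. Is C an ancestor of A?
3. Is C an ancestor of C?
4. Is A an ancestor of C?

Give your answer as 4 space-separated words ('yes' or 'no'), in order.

Answer: yes no yes yes

Derivation:
After op 1 (commit): HEAD=main@B [main=B]
After op 2 (branch): HEAD=main@B [feat=B main=B]
After op 3 (branch): HEAD=main@B [dev=B feat=B main=B]
After op 4 (checkout): HEAD=dev@B [dev=B feat=B main=B]
After op 5 (commit): HEAD=dev@C [dev=C feat=B main=B]
After op 6 (reset): HEAD=dev@B [dev=B feat=B main=B]
After op 7 (checkout): HEAD=main@B [dev=B feat=B main=B]
ancestors(B) = {A,B}; A in? yes
ancestors(A) = {A}; C in? no
ancestors(C) = {A,B,C}; C in? yes
ancestors(C) = {A,B,C}; A in? yes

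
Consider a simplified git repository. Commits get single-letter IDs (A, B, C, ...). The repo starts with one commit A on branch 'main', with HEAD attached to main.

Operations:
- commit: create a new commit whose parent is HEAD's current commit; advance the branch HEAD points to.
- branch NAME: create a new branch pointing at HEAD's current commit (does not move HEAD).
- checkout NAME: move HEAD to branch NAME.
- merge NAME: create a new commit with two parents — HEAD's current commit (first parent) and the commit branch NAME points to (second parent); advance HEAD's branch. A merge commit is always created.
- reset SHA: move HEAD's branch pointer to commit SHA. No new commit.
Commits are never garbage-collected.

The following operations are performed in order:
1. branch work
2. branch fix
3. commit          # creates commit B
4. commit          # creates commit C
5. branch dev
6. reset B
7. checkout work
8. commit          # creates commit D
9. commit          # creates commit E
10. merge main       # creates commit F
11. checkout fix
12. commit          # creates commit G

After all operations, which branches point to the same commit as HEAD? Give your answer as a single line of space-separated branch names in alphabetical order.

Answer: fix

Derivation:
After op 1 (branch): HEAD=main@A [main=A work=A]
After op 2 (branch): HEAD=main@A [fix=A main=A work=A]
After op 3 (commit): HEAD=main@B [fix=A main=B work=A]
After op 4 (commit): HEAD=main@C [fix=A main=C work=A]
After op 5 (branch): HEAD=main@C [dev=C fix=A main=C work=A]
After op 6 (reset): HEAD=main@B [dev=C fix=A main=B work=A]
After op 7 (checkout): HEAD=work@A [dev=C fix=A main=B work=A]
After op 8 (commit): HEAD=work@D [dev=C fix=A main=B work=D]
After op 9 (commit): HEAD=work@E [dev=C fix=A main=B work=E]
After op 10 (merge): HEAD=work@F [dev=C fix=A main=B work=F]
After op 11 (checkout): HEAD=fix@A [dev=C fix=A main=B work=F]
After op 12 (commit): HEAD=fix@G [dev=C fix=G main=B work=F]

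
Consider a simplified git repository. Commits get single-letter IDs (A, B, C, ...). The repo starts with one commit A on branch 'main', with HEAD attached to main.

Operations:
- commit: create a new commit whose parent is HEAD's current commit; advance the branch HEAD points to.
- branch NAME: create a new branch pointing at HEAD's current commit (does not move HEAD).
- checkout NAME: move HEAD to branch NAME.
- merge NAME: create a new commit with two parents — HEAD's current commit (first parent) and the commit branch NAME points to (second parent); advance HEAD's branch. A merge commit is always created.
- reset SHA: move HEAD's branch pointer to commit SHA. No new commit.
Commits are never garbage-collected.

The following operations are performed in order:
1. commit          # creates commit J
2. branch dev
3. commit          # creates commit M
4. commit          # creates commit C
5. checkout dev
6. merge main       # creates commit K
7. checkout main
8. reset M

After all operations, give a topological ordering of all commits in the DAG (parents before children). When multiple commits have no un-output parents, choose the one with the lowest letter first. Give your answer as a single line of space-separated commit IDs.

Answer: A J M C K

Derivation:
After op 1 (commit): HEAD=main@J [main=J]
After op 2 (branch): HEAD=main@J [dev=J main=J]
After op 3 (commit): HEAD=main@M [dev=J main=M]
After op 4 (commit): HEAD=main@C [dev=J main=C]
After op 5 (checkout): HEAD=dev@J [dev=J main=C]
After op 6 (merge): HEAD=dev@K [dev=K main=C]
After op 7 (checkout): HEAD=main@C [dev=K main=C]
After op 8 (reset): HEAD=main@M [dev=K main=M]
commit A: parents=[]
commit C: parents=['M']
commit J: parents=['A']
commit K: parents=['J', 'C']
commit M: parents=['J']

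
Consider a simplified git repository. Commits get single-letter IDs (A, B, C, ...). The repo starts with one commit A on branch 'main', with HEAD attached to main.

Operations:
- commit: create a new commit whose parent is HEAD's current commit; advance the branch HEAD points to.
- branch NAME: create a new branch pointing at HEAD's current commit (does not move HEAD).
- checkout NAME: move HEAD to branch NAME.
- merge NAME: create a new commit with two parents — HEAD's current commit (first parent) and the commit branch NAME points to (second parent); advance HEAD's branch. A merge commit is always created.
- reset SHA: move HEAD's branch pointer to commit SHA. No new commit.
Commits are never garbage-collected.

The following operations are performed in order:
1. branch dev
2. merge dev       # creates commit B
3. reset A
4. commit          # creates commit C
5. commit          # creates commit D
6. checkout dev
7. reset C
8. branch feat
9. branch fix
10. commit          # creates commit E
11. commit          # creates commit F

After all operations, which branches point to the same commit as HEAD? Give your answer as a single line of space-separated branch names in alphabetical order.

After op 1 (branch): HEAD=main@A [dev=A main=A]
After op 2 (merge): HEAD=main@B [dev=A main=B]
After op 3 (reset): HEAD=main@A [dev=A main=A]
After op 4 (commit): HEAD=main@C [dev=A main=C]
After op 5 (commit): HEAD=main@D [dev=A main=D]
After op 6 (checkout): HEAD=dev@A [dev=A main=D]
After op 7 (reset): HEAD=dev@C [dev=C main=D]
After op 8 (branch): HEAD=dev@C [dev=C feat=C main=D]
After op 9 (branch): HEAD=dev@C [dev=C feat=C fix=C main=D]
After op 10 (commit): HEAD=dev@E [dev=E feat=C fix=C main=D]
After op 11 (commit): HEAD=dev@F [dev=F feat=C fix=C main=D]

Answer: dev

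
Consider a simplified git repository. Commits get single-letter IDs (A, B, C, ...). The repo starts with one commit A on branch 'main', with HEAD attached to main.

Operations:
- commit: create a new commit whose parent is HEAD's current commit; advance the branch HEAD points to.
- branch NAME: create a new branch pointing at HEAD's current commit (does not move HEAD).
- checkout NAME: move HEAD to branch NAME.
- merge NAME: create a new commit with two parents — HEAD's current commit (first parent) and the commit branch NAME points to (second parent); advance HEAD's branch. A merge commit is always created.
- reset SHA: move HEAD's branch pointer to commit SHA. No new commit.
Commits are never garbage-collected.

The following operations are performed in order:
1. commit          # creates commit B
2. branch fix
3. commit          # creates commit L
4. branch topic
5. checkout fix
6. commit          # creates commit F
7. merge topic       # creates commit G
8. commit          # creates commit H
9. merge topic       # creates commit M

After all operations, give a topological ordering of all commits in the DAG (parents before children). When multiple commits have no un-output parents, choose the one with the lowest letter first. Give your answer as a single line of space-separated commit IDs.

After op 1 (commit): HEAD=main@B [main=B]
After op 2 (branch): HEAD=main@B [fix=B main=B]
After op 3 (commit): HEAD=main@L [fix=B main=L]
After op 4 (branch): HEAD=main@L [fix=B main=L topic=L]
After op 5 (checkout): HEAD=fix@B [fix=B main=L topic=L]
After op 6 (commit): HEAD=fix@F [fix=F main=L topic=L]
After op 7 (merge): HEAD=fix@G [fix=G main=L topic=L]
After op 8 (commit): HEAD=fix@H [fix=H main=L topic=L]
After op 9 (merge): HEAD=fix@M [fix=M main=L topic=L]
commit A: parents=[]
commit B: parents=['A']
commit F: parents=['B']
commit G: parents=['F', 'L']
commit H: parents=['G']
commit L: parents=['B']
commit M: parents=['H', 'L']

Answer: A B F L G H M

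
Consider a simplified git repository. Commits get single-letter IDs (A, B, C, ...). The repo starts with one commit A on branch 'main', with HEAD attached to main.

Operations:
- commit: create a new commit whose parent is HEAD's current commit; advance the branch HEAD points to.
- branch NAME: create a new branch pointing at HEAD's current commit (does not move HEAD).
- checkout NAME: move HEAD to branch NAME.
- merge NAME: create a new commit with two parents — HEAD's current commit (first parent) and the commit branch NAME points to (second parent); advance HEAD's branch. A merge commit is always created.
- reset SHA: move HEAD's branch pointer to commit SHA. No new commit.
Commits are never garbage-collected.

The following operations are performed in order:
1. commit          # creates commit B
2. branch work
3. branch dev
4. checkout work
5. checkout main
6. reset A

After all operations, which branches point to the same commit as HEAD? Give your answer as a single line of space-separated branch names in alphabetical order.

After op 1 (commit): HEAD=main@B [main=B]
After op 2 (branch): HEAD=main@B [main=B work=B]
After op 3 (branch): HEAD=main@B [dev=B main=B work=B]
After op 4 (checkout): HEAD=work@B [dev=B main=B work=B]
After op 5 (checkout): HEAD=main@B [dev=B main=B work=B]
After op 6 (reset): HEAD=main@A [dev=B main=A work=B]

Answer: main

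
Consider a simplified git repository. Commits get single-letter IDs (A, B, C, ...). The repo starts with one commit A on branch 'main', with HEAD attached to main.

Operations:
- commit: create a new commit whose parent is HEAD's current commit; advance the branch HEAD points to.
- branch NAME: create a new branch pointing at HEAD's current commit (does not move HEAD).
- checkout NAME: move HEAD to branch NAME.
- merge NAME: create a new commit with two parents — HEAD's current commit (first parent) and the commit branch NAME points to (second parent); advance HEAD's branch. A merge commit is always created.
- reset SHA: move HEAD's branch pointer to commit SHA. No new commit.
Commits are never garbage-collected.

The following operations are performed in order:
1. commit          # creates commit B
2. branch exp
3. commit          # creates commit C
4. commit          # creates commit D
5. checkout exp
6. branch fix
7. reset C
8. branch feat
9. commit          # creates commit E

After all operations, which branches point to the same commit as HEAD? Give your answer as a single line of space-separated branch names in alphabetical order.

Answer: exp

Derivation:
After op 1 (commit): HEAD=main@B [main=B]
After op 2 (branch): HEAD=main@B [exp=B main=B]
After op 3 (commit): HEAD=main@C [exp=B main=C]
After op 4 (commit): HEAD=main@D [exp=B main=D]
After op 5 (checkout): HEAD=exp@B [exp=B main=D]
After op 6 (branch): HEAD=exp@B [exp=B fix=B main=D]
After op 7 (reset): HEAD=exp@C [exp=C fix=B main=D]
After op 8 (branch): HEAD=exp@C [exp=C feat=C fix=B main=D]
After op 9 (commit): HEAD=exp@E [exp=E feat=C fix=B main=D]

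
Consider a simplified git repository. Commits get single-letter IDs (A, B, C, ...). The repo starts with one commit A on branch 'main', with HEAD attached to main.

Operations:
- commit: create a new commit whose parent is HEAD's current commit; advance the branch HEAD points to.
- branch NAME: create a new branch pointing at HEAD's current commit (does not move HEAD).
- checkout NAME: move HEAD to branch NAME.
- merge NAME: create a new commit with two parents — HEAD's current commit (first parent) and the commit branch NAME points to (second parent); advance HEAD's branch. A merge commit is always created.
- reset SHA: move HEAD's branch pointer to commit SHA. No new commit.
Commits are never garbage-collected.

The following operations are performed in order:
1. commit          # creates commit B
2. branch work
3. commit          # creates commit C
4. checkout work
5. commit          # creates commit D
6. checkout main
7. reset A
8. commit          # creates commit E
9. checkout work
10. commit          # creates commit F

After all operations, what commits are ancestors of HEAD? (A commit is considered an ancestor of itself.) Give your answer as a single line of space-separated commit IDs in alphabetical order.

Answer: A B D F

Derivation:
After op 1 (commit): HEAD=main@B [main=B]
After op 2 (branch): HEAD=main@B [main=B work=B]
After op 3 (commit): HEAD=main@C [main=C work=B]
After op 4 (checkout): HEAD=work@B [main=C work=B]
After op 5 (commit): HEAD=work@D [main=C work=D]
After op 6 (checkout): HEAD=main@C [main=C work=D]
After op 7 (reset): HEAD=main@A [main=A work=D]
After op 8 (commit): HEAD=main@E [main=E work=D]
After op 9 (checkout): HEAD=work@D [main=E work=D]
After op 10 (commit): HEAD=work@F [main=E work=F]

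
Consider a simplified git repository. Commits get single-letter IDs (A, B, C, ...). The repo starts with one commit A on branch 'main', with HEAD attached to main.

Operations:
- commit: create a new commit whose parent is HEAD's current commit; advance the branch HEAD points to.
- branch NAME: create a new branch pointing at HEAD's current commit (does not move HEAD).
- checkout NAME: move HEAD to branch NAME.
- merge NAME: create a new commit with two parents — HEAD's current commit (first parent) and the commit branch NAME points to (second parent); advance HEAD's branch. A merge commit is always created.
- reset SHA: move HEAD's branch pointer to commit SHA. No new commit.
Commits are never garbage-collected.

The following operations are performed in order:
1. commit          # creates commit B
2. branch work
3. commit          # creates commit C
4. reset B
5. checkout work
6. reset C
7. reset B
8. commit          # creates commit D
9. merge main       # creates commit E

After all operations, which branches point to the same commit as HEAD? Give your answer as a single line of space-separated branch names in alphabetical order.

After op 1 (commit): HEAD=main@B [main=B]
After op 2 (branch): HEAD=main@B [main=B work=B]
After op 3 (commit): HEAD=main@C [main=C work=B]
After op 4 (reset): HEAD=main@B [main=B work=B]
After op 5 (checkout): HEAD=work@B [main=B work=B]
After op 6 (reset): HEAD=work@C [main=B work=C]
After op 7 (reset): HEAD=work@B [main=B work=B]
After op 8 (commit): HEAD=work@D [main=B work=D]
After op 9 (merge): HEAD=work@E [main=B work=E]

Answer: work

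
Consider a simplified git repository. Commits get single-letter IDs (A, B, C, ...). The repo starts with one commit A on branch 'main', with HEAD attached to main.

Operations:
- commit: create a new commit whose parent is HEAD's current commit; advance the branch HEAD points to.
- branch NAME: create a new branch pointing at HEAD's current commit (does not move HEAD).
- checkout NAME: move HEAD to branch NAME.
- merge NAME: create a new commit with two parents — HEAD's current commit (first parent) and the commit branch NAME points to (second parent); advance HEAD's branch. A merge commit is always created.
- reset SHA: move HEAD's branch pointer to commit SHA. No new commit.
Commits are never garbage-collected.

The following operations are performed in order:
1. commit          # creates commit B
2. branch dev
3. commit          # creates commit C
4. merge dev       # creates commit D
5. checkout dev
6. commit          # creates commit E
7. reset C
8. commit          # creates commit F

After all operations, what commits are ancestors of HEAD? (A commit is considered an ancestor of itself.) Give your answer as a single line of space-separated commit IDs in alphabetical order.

After op 1 (commit): HEAD=main@B [main=B]
After op 2 (branch): HEAD=main@B [dev=B main=B]
After op 3 (commit): HEAD=main@C [dev=B main=C]
After op 4 (merge): HEAD=main@D [dev=B main=D]
After op 5 (checkout): HEAD=dev@B [dev=B main=D]
After op 6 (commit): HEAD=dev@E [dev=E main=D]
After op 7 (reset): HEAD=dev@C [dev=C main=D]
After op 8 (commit): HEAD=dev@F [dev=F main=D]

Answer: A B C F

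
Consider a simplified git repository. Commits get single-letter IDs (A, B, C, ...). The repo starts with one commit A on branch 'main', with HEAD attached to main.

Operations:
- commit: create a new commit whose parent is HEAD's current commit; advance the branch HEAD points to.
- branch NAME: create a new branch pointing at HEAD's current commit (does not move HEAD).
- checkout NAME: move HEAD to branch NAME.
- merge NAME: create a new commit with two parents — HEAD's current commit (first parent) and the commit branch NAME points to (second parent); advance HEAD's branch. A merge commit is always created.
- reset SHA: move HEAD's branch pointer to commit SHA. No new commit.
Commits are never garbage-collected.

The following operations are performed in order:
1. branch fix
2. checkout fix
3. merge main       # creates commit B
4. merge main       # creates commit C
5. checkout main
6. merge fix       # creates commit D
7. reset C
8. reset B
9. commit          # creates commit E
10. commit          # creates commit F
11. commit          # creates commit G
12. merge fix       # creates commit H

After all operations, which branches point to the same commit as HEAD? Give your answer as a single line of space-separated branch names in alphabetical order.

Answer: main

Derivation:
After op 1 (branch): HEAD=main@A [fix=A main=A]
After op 2 (checkout): HEAD=fix@A [fix=A main=A]
After op 3 (merge): HEAD=fix@B [fix=B main=A]
After op 4 (merge): HEAD=fix@C [fix=C main=A]
After op 5 (checkout): HEAD=main@A [fix=C main=A]
After op 6 (merge): HEAD=main@D [fix=C main=D]
After op 7 (reset): HEAD=main@C [fix=C main=C]
After op 8 (reset): HEAD=main@B [fix=C main=B]
After op 9 (commit): HEAD=main@E [fix=C main=E]
After op 10 (commit): HEAD=main@F [fix=C main=F]
After op 11 (commit): HEAD=main@G [fix=C main=G]
After op 12 (merge): HEAD=main@H [fix=C main=H]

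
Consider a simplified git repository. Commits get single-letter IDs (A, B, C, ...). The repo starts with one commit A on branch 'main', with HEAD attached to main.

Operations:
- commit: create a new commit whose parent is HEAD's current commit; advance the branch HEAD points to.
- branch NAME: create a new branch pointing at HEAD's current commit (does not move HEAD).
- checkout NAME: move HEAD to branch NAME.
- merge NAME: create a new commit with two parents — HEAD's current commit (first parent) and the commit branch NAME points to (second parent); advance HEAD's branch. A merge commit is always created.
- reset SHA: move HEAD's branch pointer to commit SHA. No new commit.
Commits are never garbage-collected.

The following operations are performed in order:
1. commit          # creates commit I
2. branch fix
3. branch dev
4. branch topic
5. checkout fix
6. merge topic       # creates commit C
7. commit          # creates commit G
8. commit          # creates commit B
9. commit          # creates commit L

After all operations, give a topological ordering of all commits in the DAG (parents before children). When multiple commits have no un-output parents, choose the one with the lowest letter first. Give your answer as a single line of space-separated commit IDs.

After op 1 (commit): HEAD=main@I [main=I]
After op 2 (branch): HEAD=main@I [fix=I main=I]
After op 3 (branch): HEAD=main@I [dev=I fix=I main=I]
After op 4 (branch): HEAD=main@I [dev=I fix=I main=I topic=I]
After op 5 (checkout): HEAD=fix@I [dev=I fix=I main=I topic=I]
After op 6 (merge): HEAD=fix@C [dev=I fix=C main=I topic=I]
After op 7 (commit): HEAD=fix@G [dev=I fix=G main=I topic=I]
After op 8 (commit): HEAD=fix@B [dev=I fix=B main=I topic=I]
After op 9 (commit): HEAD=fix@L [dev=I fix=L main=I topic=I]
commit A: parents=[]
commit B: parents=['G']
commit C: parents=['I', 'I']
commit G: parents=['C']
commit I: parents=['A']
commit L: parents=['B']

Answer: A I C G B L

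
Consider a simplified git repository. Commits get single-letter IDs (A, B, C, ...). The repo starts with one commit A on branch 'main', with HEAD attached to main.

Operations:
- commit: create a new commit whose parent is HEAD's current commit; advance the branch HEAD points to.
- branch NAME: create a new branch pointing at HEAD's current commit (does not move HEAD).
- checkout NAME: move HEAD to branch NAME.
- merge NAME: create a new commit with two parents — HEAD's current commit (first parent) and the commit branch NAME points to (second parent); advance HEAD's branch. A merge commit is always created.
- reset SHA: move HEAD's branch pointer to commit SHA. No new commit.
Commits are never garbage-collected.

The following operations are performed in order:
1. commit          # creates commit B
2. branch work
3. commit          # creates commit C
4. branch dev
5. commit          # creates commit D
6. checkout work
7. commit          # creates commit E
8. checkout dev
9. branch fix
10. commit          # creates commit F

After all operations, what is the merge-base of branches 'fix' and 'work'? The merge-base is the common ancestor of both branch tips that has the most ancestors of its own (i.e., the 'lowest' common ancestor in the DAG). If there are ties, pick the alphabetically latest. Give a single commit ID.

Answer: B

Derivation:
After op 1 (commit): HEAD=main@B [main=B]
After op 2 (branch): HEAD=main@B [main=B work=B]
After op 3 (commit): HEAD=main@C [main=C work=B]
After op 4 (branch): HEAD=main@C [dev=C main=C work=B]
After op 5 (commit): HEAD=main@D [dev=C main=D work=B]
After op 6 (checkout): HEAD=work@B [dev=C main=D work=B]
After op 7 (commit): HEAD=work@E [dev=C main=D work=E]
After op 8 (checkout): HEAD=dev@C [dev=C main=D work=E]
After op 9 (branch): HEAD=dev@C [dev=C fix=C main=D work=E]
After op 10 (commit): HEAD=dev@F [dev=F fix=C main=D work=E]
ancestors(fix=C): ['A', 'B', 'C']
ancestors(work=E): ['A', 'B', 'E']
common: ['A', 'B']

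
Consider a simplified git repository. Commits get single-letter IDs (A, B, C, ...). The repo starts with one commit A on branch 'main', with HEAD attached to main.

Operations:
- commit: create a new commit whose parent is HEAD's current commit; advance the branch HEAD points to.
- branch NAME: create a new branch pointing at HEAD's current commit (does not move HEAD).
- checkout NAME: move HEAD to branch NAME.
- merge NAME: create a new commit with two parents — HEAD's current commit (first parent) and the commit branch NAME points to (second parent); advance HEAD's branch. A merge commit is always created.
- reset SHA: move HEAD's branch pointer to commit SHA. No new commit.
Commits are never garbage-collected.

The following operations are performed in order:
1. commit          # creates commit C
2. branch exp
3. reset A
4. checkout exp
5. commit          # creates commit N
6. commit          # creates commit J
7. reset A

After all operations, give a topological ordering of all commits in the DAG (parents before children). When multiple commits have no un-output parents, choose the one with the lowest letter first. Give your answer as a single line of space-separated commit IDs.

After op 1 (commit): HEAD=main@C [main=C]
After op 2 (branch): HEAD=main@C [exp=C main=C]
After op 3 (reset): HEAD=main@A [exp=C main=A]
After op 4 (checkout): HEAD=exp@C [exp=C main=A]
After op 5 (commit): HEAD=exp@N [exp=N main=A]
After op 6 (commit): HEAD=exp@J [exp=J main=A]
After op 7 (reset): HEAD=exp@A [exp=A main=A]
commit A: parents=[]
commit C: parents=['A']
commit J: parents=['N']
commit N: parents=['C']

Answer: A C N J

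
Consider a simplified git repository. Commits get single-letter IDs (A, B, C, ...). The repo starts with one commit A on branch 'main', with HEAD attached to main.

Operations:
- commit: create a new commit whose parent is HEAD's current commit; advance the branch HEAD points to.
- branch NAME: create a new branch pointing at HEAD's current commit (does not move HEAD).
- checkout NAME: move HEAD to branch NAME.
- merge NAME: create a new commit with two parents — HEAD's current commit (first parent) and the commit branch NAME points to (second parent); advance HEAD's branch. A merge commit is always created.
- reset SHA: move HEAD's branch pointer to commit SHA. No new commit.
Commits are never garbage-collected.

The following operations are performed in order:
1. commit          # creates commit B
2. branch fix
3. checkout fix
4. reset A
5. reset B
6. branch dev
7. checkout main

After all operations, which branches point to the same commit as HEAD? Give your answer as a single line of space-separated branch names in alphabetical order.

After op 1 (commit): HEAD=main@B [main=B]
After op 2 (branch): HEAD=main@B [fix=B main=B]
After op 3 (checkout): HEAD=fix@B [fix=B main=B]
After op 4 (reset): HEAD=fix@A [fix=A main=B]
After op 5 (reset): HEAD=fix@B [fix=B main=B]
After op 6 (branch): HEAD=fix@B [dev=B fix=B main=B]
After op 7 (checkout): HEAD=main@B [dev=B fix=B main=B]

Answer: dev fix main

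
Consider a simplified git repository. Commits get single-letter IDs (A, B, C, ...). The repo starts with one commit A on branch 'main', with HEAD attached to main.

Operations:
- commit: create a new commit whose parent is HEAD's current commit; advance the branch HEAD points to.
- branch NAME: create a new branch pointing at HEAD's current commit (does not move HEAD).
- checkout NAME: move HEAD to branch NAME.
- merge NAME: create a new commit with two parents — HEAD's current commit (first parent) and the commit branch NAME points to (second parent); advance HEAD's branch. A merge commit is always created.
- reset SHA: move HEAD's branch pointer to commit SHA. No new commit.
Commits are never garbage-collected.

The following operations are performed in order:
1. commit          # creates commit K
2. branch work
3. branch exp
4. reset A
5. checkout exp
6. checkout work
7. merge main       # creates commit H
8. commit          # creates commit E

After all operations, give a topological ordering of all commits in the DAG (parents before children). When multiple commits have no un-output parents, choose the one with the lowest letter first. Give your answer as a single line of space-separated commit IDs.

After op 1 (commit): HEAD=main@K [main=K]
After op 2 (branch): HEAD=main@K [main=K work=K]
After op 3 (branch): HEAD=main@K [exp=K main=K work=K]
After op 4 (reset): HEAD=main@A [exp=K main=A work=K]
After op 5 (checkout): HEAD=exp@K [exp=K main=A work=K]
After op 6 (checkout): HEAD=work@K [exp=K main=A work=K]
After op 7 (merge): HEAD=work@H [exp=K main=A work=H]
After op 8 (commit): HEAD=work@E [exp=K main=A work=E]
commit A: parents=[]
commit E: parents=['H']
commit H: parents=['K', 'A']
commit K: parents=['A']

Answer: A K H E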